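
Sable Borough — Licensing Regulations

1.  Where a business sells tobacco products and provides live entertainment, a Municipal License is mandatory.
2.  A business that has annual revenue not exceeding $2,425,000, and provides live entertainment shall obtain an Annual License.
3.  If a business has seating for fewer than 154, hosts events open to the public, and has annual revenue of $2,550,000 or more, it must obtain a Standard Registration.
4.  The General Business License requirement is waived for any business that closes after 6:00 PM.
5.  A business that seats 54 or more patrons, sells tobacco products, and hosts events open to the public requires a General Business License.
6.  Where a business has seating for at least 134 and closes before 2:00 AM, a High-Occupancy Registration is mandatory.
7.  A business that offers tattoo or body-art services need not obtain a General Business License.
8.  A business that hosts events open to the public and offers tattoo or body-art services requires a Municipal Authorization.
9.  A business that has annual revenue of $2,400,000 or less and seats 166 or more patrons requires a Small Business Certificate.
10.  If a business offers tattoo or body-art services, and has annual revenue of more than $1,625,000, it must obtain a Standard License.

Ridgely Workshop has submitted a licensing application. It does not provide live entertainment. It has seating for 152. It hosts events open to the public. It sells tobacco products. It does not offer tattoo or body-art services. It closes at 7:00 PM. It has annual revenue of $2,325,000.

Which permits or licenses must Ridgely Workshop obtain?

1. sells tobacco products; does not provide live entertainment → Municipal License not required.
2. revenue $2,325,000 ≤ $2,425,000; does not provide live entertainment → Annual License not required.
3. seating 152 < 154; hosts events open to the public; revenue $2,325,000 < $2,550,000 → Standard Registration not required.
4. closes 7:00 PM, after 6:00 PM → exempt from General Business License.
5. seating 152 ≥ 54; sells tobacco products; hosts events open to the public → General Business License required.
6. seating 152 ≥ 134; closes 7:00 PM, at/before 2:00 AM → High-Occupancy Registration required.
7. does not offer tattoo or body-art services → General Business License exemption does not apply.
8. hosts events open to the public; does not offer tattoo or body-art services → Municipal Authorization not required.
9. revenue $2,325,000 ≤ $2,400,000; seating 152 < 166 → Small Business Certificate not required.
10. does not offer tattoo or body-art services; revenue $2,325,000 > $1,625,000 → Standard License not required.

High-Occupancy Registration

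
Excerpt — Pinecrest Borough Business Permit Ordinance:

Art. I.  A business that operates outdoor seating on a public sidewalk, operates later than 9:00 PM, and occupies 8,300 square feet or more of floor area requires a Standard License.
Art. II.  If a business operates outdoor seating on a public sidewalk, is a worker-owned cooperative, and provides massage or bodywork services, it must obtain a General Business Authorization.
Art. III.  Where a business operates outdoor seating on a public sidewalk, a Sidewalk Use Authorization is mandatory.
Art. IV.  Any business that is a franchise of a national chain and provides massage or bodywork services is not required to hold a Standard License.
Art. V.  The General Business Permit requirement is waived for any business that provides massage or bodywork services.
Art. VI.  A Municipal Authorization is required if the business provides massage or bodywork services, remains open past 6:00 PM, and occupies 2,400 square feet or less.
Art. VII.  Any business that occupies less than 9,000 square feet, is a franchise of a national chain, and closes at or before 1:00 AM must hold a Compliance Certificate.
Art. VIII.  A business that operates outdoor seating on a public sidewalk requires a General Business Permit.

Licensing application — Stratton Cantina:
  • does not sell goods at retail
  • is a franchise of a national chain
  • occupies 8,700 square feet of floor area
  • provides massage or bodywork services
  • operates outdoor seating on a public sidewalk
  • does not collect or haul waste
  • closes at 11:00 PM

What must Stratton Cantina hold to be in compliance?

Compliance Certificate, Sidewalk Use Authorization

Art. I. operates outdoor seating on a public sidewalk; closes 11:00 PM, after 9:00 PM; floor area 8,700 square feet ≥ 8,300 square feet → Standard License required.
Art. II. operates outdoor seating on a public sidewalk; is a franchise of a national chain (not: is a worker-owned cooperative); provides massage or bodywork services → General Business Authorization not required.
Art. III. operates outdoor seating on a public sidewalk → Sidewalk Use Authorization required.
Art. IV. is a franchise of a national chain; provides massage or bodywork services → exempt from Standard License.
Art. V. provides massage or bodywork services → exempt from General Business Permit.
Art. VI. provides massage or bodywork services; closes 11:00 PM, after 6:00 PM; floor area 8,700 square feet > 2,400 square feet → Municipal Authorization not required.
Art. VII. floor area 8,700 square feet < 9,000 square feet; is a franchise of a national chain; closes 11:00 PM, at/before 1:00 AM → Compliance Certificate required.
Art. VIII. operates outdoor seating on a public sidewalk → General Business Permit required.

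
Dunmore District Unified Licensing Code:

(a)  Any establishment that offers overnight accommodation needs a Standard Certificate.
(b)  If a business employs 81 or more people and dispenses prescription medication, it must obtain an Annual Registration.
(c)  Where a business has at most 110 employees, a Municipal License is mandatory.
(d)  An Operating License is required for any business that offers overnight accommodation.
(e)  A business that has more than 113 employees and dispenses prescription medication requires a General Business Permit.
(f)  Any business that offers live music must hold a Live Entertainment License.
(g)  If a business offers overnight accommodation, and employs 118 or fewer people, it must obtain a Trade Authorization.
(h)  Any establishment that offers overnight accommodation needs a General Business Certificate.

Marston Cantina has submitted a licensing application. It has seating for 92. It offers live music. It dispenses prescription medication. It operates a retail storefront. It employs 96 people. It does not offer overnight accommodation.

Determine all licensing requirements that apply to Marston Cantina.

(a) does not offer overnight accommodation → Standard Certificate not required.
(b) employees 96 ≥ 81; dispenses prescription medication → Annual Registration required.
(c) employees 96 ≤ 110 → Municipal License required.
(d) does not offer overnight accommodation → Operating License not required.
(e) employees 96 ≤ 113; dispenses prescription medication → General Business Permit not required.
(f) offers live music → Live Entertainment License required.
(g) does not offer overnight accommodation; employees 96 ≤ 118 → Trade Authorization not required.
(h) does not offer overnight accommodation → General Business Certificate not required.

Annual Registration, Live Entertainment License, Municipal License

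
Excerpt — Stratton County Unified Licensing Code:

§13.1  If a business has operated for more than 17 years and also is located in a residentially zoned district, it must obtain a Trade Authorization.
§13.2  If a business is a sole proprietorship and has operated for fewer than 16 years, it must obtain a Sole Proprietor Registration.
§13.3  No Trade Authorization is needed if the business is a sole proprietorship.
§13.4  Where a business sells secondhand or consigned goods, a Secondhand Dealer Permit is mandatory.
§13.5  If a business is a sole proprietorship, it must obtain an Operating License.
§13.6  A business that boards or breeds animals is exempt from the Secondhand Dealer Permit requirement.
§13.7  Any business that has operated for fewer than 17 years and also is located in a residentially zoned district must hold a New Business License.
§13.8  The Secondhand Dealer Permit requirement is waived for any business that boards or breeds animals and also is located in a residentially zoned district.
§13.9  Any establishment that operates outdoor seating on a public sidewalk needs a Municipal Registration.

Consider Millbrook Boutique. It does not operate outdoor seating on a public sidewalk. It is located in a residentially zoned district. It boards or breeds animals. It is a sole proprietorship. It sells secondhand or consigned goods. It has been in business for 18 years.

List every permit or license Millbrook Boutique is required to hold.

Operating License

§13.1 years in business 18 > 17; is located in a residentially zoned district → Trade Authorization required.
§13.2 is a sole proprietorship; years in business 18 ≥ 16 → Sole Proprietor Registration not required.
§13.3 is a sole proprietorship → exempt from Trade Authorization.
§13.4 sells secondhand or consigned goods → Secondhand Dealer Permit required.
§13.5 is a sole proprietorship → Operating License required.
§13.6 boards or breeds animals → exempt from Secondhand Dealer Permit.
§13.7 years in business 18 ≥ 17; is located in a residentially zoned district → New Business License not required.
§13.8 boards or breeds animals; is located in a residentially zoned district → exempt from Secondhand Dealer Permit.
§13.9 does not operate outdoor seating on a public sidewalk → Municipal Registration not required.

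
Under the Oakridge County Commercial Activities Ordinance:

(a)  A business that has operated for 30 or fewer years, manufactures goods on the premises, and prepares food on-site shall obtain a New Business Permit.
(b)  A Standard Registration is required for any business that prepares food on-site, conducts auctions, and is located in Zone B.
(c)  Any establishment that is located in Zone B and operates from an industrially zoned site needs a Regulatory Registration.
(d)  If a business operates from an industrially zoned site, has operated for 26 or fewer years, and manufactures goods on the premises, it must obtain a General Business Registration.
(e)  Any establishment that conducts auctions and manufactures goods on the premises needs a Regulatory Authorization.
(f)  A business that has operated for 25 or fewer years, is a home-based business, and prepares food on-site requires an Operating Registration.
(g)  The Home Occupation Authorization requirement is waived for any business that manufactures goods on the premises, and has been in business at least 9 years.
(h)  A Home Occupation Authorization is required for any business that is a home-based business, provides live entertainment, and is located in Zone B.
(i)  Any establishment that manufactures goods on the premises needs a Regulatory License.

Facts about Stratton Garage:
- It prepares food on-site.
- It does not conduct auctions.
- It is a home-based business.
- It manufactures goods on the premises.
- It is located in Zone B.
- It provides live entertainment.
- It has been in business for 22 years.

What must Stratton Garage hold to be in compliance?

New Business Permit, Operating Registration, Regulatory License

(a) years in business 22 ≤ 30; manufactures goods on the premises; prepares food on-site → New Business Permit required.
(b) prepares food on-site; does not conduct auctions; is located in Zone B → Standard Registration not required.
(c) is located in Zone B; is a home-based business (not: operates from an industrially zoned site) → Regulatory Registration not required.
(d) is a home-based business (not: operates from an industrially zoned site); years in business 22 ≤ 26; manufactures goods on the premises → General Business Registration not required.
(e) does not conduct auctions; manufactures goods on the premises → Regulatory Authorization not required.
(f) years in business 22 ≤ 25; is a home-based business; prepares food on-site → Operating Registration required.
(g) manufactures goods on the premises; years in business 22 ≥ 9 → exempt from Home Occupation Authorization.
(h) is a home-based business; provides live entertainment; is located in Zone B → Home Occupation Authorization required.
(i) manufactures goods on the premises → Regulatory License required.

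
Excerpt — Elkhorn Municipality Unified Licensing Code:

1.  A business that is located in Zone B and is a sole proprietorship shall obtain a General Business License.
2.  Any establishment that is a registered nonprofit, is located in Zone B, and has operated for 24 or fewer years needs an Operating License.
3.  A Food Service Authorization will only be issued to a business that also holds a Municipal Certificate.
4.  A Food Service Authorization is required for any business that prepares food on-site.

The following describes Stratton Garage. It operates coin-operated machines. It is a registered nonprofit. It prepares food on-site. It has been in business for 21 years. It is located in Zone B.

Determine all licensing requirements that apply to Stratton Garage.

Food Service Authorization, Municipal Certificate, Operating License

1. is located in Zone B; is a registered nonprofit (not: is a sole proprietorship) → General Business License not required.
2. is a registered nonprofit; is located in Zone B; years in business 21 ≤ 24 → Operating License required.
3. Food Service Authorization is required → Municipal Certificate also required.
4. prepares food on-site → Food Service Authorization required.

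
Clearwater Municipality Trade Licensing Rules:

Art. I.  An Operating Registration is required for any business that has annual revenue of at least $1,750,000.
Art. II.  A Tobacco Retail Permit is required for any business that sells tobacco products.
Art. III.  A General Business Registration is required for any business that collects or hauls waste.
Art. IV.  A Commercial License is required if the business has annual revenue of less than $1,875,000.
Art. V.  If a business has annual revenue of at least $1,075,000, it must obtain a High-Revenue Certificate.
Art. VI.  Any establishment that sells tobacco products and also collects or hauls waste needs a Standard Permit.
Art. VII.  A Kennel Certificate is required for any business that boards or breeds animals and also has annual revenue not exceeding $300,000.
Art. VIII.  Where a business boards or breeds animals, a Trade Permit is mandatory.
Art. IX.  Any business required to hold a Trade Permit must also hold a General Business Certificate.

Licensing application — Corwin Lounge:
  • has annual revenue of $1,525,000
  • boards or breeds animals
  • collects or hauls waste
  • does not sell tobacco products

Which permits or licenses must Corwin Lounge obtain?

Art. I. revenue $1,525,000 < $1,750,000 → Operating Registration not required.
Art. II. does not sell tobacco products → Tobacco Retail Permit not required.
Art. III. collects or hauls waste → General Business Registration required.
Art. IV. revenue $1,525,000 < $1,875,000 → Commercial License required.
Art. V. revenue $1,525,000 ≥ $1,075,000 → High-Revenue Certificate required.
Art. VI. does not sell tobacco products; collects or hauls waste → Standard Permit not required.
Art. VII. boards or breeds animals; revenue $1,525,000 > $300,000 → Kennel Certificate not required.
Art. VIII. boards or breeds animals → Trade Permit required.
Art. IX. Trade Permit is required → General Business Certificate also required.

Commercial License, General Business Certificate, General Business Registration, High-Revenue Certificate, Trade Permit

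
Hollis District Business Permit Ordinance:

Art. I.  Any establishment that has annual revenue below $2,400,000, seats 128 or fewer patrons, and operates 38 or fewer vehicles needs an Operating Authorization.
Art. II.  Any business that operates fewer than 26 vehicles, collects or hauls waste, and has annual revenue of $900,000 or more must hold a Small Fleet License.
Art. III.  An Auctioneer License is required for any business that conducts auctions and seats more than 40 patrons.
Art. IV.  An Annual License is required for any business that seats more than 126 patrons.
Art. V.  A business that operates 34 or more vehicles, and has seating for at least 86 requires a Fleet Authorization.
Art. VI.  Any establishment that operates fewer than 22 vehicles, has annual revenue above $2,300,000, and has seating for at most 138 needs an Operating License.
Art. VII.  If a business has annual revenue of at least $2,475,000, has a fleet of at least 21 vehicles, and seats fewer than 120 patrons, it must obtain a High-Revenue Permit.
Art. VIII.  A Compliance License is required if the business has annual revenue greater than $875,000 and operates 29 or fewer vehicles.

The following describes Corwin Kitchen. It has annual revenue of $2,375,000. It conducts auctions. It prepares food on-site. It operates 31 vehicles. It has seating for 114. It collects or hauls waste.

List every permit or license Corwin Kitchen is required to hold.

Auctioneer License, Operating Authorization

Art. I. revenue $2,375,000 < $2,400,000; seating 114 ≤ 128; vehicles 31 ≤ 38 → Operating Authorization required.
Art. II. vehicles 31 ≥ 26; collects or hauls waste; revenue $2,375,000 ≥ $900,000 → Small Fleet License not required.
Art. III. conducts auctions; seating 114 > 40 → Auctioneer License required.
Art. IV. seating 114 ≤ 126 → Annual License not required.
Art. V. vehicles 31 < 34; seating 114 ≥ 86 → Fleet Authorization not required.
Art. VI. vehicles 31 ≥ 22; revenue $2,375,000 > $2,300,000; seating 114 ≤ 138 → Operating License not required.
Art. VII. revenue $2,375,000 < $2,475,000; vehicles 31 ≥ 21; seating 114 < 120 → High-Revenue Permit not required.
Art. VIII. revenue $2,375,000 > $875,000; vehicles 31 > 29 → Compliance License not required.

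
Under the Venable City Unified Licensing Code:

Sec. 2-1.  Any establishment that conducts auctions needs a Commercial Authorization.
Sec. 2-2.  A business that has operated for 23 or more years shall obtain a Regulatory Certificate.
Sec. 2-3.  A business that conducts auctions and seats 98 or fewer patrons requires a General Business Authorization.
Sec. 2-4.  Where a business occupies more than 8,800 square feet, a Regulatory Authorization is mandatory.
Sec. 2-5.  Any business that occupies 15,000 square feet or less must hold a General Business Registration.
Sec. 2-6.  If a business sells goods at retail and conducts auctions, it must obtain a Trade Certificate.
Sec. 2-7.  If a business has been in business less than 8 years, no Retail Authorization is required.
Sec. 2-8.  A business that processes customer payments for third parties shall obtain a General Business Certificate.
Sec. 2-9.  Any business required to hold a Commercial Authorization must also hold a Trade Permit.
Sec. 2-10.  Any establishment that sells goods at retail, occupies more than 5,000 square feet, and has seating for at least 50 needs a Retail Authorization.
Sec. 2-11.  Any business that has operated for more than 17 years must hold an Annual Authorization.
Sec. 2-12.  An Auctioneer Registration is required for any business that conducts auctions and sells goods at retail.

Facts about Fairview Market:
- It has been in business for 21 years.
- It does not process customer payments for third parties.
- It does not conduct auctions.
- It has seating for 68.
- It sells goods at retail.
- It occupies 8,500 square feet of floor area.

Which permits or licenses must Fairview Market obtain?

Annual Authorization, General Business Registration, Retail Authorization

Sec. 2-1. does not conduct auctions → Commercial Authorization not required.
Sec. 2-2. years in business 21 < 23 → Regulatory Certificate not required.
Sec. 2-3. does not conduct auctions; seating 68 ≤ 98 → General Business Authorization not required.
Sec. 2-4. floor area 8,500 square feet ≤ 8,800 square feet → Regulatory Authorization not required.
Sec. 2-5. floor area 8,500 square feet ≤ 15,000 square feet → General Business Registration required.
Sec. 2-6. sells goods at retail; does not conduct auctions → Trade Certificate not required.
Sec. 2-7. years in business 21 ≥ 8 → Retail Authorization exemption does not apply.
Sec. 2-8. does not process customer payments for third parties → General Business Certificate not required.
Sec. 2-9. Commercial Authorization is not required → no effect.
Sec. 2-10. sells goods at retail; floor area 8,500 square feet > 5,000 square feet; seating 68 ≥ 50 → Retail Authorization required.
Sec. 2-11. years in business 21 > 17 → Annual Authorization required.
Sec. 2-12. does not conduct auctions; sells goods at retail → Auctioneer Registration not required.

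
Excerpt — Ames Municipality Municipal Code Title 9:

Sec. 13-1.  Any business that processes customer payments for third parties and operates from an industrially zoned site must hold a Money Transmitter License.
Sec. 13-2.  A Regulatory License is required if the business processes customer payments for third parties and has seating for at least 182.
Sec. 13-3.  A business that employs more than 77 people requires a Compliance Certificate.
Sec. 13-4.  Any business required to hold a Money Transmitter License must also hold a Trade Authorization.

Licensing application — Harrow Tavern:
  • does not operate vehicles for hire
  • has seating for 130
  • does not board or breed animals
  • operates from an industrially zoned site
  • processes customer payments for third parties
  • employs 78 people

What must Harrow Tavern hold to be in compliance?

Compliance Certificate, Money Transmitter License, Trade Authorization

Sec. 13-1. processes customer payments for third parties; operates from an industrially zoned site → Money Transmitter License required.
Sec. 13-2. processes customer payments for third parties; seating 130 < 182 → Regulatory License not required.
Sec. 13-3. employees 78 > 77 → Compliance Certificate required.
Sec. 13-4. Money Transmitter License is required → Trade Authorization also required.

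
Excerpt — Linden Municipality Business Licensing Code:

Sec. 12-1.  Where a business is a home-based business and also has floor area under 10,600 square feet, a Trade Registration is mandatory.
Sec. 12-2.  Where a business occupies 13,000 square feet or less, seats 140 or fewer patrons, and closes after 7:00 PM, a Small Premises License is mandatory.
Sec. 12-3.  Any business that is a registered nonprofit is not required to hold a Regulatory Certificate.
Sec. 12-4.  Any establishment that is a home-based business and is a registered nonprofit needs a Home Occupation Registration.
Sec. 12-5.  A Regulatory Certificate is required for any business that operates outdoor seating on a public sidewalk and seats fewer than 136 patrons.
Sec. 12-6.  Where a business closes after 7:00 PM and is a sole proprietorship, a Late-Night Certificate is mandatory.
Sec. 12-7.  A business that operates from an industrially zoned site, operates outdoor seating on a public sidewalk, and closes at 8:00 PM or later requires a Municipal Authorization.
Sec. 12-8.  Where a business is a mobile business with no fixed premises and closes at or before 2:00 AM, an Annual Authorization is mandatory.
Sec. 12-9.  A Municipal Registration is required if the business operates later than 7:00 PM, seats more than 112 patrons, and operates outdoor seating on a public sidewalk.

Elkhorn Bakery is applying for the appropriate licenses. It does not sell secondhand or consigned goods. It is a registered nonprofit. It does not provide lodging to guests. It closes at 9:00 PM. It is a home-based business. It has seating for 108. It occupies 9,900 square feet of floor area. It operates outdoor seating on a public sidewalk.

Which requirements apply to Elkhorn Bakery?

Home Occupation Registration, Small Premises License, Trade Registration

Sec. 12-1. is a home-based business; floor area 9,900 square feet < 10,600 square feet → Trade Registration required.
Sec. 12-2. floor area 9,900 square feet ≤ 13,000 square feet; seating 108 ≤ 140; closes 9:00 PM, after 7:00 PM → Small Premises License required.
Sec. 12-3. is a registered nonprofit → exempt from Regulatory Certificate.
Sec. 12-4. is a home-based business; is a registered nonprofit → Home Occupation Registration required.
Sec. 12-5. operates outdoor seating on a public sidewalk; seating 108 < 136 → Regulatory Certificate required.
Sec. 12-6. closes 9:00 PM, after 7:00 PM; is a registered nonprofit (not: is a sole proprietorship) → Late-Night Certificate not required.
Sec. 12-7. is a home-based business (not: operates from an industrially zoned site); operates outdoor seating on a public sidewalk; closes 9:00 PM, after 8:00 PM → Municipal Authorization not required.
Sec. 12-8. is a home-based business (not: is a mobile business with no fixed premises); closes 9:00 PM, at/before 2:00 AM → Annual Authorization not required.
Sec. 12-9. closes 9:00 PM, after 7:00 PM; seating 108 ≤ 112; operates outdoor seating on a public sidewalk → Municipal Registration not required.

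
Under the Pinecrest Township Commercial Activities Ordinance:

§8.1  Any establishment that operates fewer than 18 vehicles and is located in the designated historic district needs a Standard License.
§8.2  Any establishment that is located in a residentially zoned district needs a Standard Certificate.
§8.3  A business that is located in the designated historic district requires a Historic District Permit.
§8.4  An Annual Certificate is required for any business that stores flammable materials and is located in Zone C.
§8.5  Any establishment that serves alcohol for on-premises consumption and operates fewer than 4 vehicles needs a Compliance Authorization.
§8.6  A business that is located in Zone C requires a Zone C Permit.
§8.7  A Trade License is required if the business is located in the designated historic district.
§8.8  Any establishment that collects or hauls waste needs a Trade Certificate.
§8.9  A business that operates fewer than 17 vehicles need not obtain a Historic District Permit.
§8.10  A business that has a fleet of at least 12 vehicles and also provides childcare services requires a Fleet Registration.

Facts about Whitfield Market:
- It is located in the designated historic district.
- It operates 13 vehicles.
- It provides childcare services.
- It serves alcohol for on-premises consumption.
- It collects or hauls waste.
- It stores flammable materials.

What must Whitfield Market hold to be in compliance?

Fleet Registration, Standard License, Trade Certificate, Trade License

§8.1 vehicles 13 < 18; is located in the designated historic district → Standard License required.
§8.2 is located in the designated historic district (not: is located in a residentially zoned district) → Standard Certificate not required.
§8.3 is located in the designated historic district → Historic District Permit required.
§8.4 stores flammable materials; is located in the designated historic district (not: is located in Zone C) → Annual Certificate not required.
§8.5 serves alcohol for on-premises consumption; vehicles 13 ≥ 4 → Compliance Authorization not required.
§8.6 is located in the designated historic district (not: is located in Zone C) → Zone C Permit not required.
§8.7 is located in the designated historic district → Trade License required.
§8.8 collects or hauls waste → Trade Certificate required.
§8.9 vehicles 13 < 17 → exempt from Historic District Permit.
§8.10 vehicles 13 ≥ 12; provides childcare services → Fleet Registration required.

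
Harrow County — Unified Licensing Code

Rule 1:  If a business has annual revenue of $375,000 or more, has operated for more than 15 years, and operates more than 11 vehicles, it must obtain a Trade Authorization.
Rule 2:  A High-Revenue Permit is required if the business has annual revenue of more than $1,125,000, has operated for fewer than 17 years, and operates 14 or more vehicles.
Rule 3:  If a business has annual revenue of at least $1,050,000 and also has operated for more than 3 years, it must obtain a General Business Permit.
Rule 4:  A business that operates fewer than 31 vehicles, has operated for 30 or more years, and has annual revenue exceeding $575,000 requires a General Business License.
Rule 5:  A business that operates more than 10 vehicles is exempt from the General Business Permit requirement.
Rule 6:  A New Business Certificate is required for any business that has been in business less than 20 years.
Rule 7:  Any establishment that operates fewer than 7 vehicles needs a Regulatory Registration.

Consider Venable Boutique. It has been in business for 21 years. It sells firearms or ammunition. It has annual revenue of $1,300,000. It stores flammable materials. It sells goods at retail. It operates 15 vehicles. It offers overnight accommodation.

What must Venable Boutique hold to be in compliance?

Rule 1: revenue $1,300,000 ≥ $375,000; years in business 21 > 15; vehicles 15 > 11 → Trade Authorization required.
Rule 2: revenue $1,300,000 > $1,125,000; years in business 21 ≥ 17; vehicles 15 ≥ 14 → High-Revenue Permit not required.
Rule 3: revenue $1,300,000 ≥ $1,050,000; years in business 21 > 3 → General Business Permit required.
Rule 4: vehicles 15 < 31; years in business 21 < 30; revenue $1,300,000 > $575,000 → General Business License not required.
Rule 5: vehicles 15 > 10 → exempt from General Business Permit.
Rule 6: years in business 21 ≥ 20 → New Business Certificate not required.
Rule 7: vehicles 15 ≥ 7 → Regulatory Registration not required.

Trade Authorization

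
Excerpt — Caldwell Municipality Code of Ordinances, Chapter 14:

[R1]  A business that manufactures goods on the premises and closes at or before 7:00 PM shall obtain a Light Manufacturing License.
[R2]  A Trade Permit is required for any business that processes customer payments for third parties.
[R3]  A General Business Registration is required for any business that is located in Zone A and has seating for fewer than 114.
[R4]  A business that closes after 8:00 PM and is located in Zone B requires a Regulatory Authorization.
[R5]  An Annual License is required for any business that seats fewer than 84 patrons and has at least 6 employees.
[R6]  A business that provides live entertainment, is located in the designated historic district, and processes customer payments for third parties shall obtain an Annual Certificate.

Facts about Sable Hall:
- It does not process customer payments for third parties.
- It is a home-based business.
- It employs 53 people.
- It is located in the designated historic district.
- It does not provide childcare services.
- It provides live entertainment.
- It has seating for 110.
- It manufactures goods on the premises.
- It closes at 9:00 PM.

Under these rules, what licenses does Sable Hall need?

[R1] manufactures goods on the premises; closes 9:00 PM, after 7:00 PM → Light Manufacturing License not required.
[R2] does not process customer payments for third parties → Trade Permit not required.
[R3] is located in the designated historic district (not: is located in Zone A); seating 110 < 114 → General Business Registration not required.
[R4] closes 9:00 PM, after 8:00 PM; is located in the designated historic district (not: is located in Zone B) → Regulatory Authorization not required.
[R5] seating 110 ≥ 84; employees 53 ≥ 6 → Annual License not required.
[R6] provides live entertainment; is located in the designated historic district; does not process customer payments for third parties → Annual Certificate not required.

None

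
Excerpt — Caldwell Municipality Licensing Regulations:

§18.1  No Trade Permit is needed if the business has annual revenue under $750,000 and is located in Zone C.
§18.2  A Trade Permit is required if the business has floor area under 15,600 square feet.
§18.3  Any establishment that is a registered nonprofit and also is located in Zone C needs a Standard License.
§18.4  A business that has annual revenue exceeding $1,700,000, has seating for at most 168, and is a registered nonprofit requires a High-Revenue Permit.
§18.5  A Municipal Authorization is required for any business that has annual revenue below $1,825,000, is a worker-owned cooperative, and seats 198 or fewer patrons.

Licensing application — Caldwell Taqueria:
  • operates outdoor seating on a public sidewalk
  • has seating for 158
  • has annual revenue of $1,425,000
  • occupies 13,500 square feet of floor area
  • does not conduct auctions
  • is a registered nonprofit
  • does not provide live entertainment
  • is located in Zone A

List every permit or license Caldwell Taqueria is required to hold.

Trade Permit

§18.1 revenue $1,425,000 ≥ $750,000; is located in Zone A (not: is located in Zone C) → Trade Permit exemption does not apply.
§18.2 floor area 13,500 square feet < 15,600 square feet → Trade Permit required.
§18.3 is a registered nonprofit; is located in Zone A (not: is located in Zone C) → Standard License not required.
§18.4 revenue $1,425,000 ≤ $1,700,000; seating 158 ≤ 168; is a registered nonprofit → High-Revenue Permit not required.
§18.5 revenue $1,425,000 < $1,825,000; is a registered nonprofit (not: is a worker-owned cooperative); seating 158 ≤ 198 → Municipal Authorization not required.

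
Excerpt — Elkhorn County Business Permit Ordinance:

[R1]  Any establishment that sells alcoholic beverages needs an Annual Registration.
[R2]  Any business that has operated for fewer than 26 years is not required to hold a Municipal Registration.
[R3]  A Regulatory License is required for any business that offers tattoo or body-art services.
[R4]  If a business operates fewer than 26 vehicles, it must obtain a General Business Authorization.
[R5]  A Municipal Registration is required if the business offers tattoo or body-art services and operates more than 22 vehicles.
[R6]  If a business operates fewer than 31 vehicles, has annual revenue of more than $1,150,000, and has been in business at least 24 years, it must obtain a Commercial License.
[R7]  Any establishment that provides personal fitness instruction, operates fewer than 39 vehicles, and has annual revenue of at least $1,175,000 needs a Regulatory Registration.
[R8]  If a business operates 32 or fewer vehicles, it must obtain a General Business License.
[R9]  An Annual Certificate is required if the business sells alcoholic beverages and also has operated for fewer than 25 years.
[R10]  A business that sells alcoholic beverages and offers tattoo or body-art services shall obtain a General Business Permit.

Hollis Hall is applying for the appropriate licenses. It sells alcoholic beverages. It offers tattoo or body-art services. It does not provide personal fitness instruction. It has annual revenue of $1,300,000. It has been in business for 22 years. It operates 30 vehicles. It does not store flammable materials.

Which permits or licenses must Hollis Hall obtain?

[R1] sells alcoholic beverages → Annual Registration required.
[R2] years in business 22 < 26 → exempt from Municipal Registration.
[R3] offers tattoo or body-art services → Regulatory License required.
[R4] vehicles 30 ≥ 26 → General Business Authorization not required.
[R5] offers tattoo or body-art services; vehicles 30 > 22 → Municipal Registration required.
[R6] vehicles 30 < 31; revenue $1,300,000 > $1,150,000; years in business 22 < 24 → Commercial License not required.
[R7] does not provide personal fitness instruction; vehicles 30 < 39; revenue $1,300,000 ≥ $1,175,000 → Regulatory Registration not required.
[R8] vehicles 30 ≤ 32 → General Business License required.
[R9] sells alcoholic beverages; years in business 22 < 25 → Annual Certificate required.
[R10] sells alcoholic beverages; offers tattoo or body-art services → General Business Permit required.

Annual Certificate, Annual Registration, General Business License, General Business Permit, Regulatory License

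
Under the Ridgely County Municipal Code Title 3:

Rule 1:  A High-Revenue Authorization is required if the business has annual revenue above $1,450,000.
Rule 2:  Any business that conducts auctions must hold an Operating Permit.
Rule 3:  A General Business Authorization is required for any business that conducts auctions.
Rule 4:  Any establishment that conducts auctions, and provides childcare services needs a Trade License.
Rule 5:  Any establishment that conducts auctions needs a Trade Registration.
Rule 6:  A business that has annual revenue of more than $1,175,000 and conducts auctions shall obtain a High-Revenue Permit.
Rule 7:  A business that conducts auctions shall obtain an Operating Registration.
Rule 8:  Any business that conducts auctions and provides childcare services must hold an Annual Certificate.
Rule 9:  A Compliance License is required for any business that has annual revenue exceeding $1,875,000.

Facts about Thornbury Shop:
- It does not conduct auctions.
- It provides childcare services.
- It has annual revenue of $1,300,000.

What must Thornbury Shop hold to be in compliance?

None

Rule 1: revenue $1,300,000 ≤ $1,450,000 → High-Revenue Authorization not required.
Rule 2: does not conduct auctions → Operating Permit not required.
Rule 3: does not conduct auctions → General Business Authorization not required.
Rule 4: does not conduct auctions; provides childcare services → Trade License not required.
Rule 5: does not conduct auctions → Trade Registration not required.
Rule 6: revenue $1,300,000 > $1,175,000; does not conduct auctions → High-Revenue Permit not required.
Rule 7: does not conduct auctions → Operating Registration not required.
Rule 8: does not conduct auctions; provides childcare services → Annual Certificate not required.
Rule 9: revenue $1,300,000 ≤ $1,875,000 → Compliance License not required.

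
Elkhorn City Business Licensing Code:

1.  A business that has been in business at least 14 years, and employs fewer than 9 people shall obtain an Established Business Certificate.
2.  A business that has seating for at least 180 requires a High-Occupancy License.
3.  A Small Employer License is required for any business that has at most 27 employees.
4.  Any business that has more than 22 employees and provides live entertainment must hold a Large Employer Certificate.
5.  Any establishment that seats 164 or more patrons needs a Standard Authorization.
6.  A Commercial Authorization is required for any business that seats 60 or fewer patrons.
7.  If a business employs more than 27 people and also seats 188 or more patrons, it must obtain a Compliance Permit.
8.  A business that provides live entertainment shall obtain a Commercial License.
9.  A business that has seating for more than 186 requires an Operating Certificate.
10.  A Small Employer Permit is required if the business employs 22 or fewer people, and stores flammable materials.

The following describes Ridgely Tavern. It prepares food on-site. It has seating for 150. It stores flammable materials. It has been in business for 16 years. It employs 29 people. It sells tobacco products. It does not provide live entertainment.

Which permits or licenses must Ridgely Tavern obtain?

None

1. years in business 16 ≥ 14; employees 29 ≥ 9 → Established Business Certificate not required.
2. seating 150 < 180 → High-Occupancy License not required.
3. employees 29 > 27 → Small Employer License not required.
4. employees 29 > 22; does not provide live entertainment → Large Employer Certificate not required.
5. seating 150 < 164 → Standard Authorization not required.
6. seating 150 > 60 → Commercial Authorization not required.
7. employees 29 > 27; seating 150 < 188 → Compliance Permit not required.
8. does not provide live entertainment → Commercial License not required.
9. seating 150 ≤ 186 → Operating Certificate not required.
10. employees 29 > 22; stores flammable materials → Small Employer Permit not required.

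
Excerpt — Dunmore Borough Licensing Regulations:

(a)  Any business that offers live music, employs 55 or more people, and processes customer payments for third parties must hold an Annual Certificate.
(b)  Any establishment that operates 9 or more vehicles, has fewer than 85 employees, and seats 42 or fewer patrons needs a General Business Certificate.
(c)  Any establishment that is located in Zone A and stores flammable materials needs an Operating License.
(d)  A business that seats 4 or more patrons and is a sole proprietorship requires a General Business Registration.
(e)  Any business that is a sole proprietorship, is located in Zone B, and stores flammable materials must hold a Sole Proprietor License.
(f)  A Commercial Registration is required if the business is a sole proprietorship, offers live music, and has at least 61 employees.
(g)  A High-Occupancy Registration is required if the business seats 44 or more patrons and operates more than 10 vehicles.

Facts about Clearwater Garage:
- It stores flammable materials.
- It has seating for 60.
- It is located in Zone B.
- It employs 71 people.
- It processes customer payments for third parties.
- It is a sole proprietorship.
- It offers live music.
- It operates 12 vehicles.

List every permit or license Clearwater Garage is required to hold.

(a) offers live music; employees 71 ≥ 55; processes customer payments for third parties → Annual Certificate required.
(b) vehicles 12 ≥ 9; employees 71 < 85; seating 60 > 42 → General Business Certificate not required.
(c) is located in Zone B (not: is located in Zone A); stores flammable materials → Operating License not required.
(d) seating 60 ≥ 4; is a sole proprietorship → General Business Registration required.
(e) is a sole proprietorship; is located in Zone B; stores flammable materials → Sole Proprietor License required.
(f) is a sole proprietorship; offers live music; employees 71 ≥ 61 → Commercial Registration required.
(g) seating 60 ≥ 44; vehicles 12 > 10 → High-Occupancy Registration required.

Annual Certificate, Commercial Registration, General Business Registration, High-Occupancy Registration, Sole Proprietor License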